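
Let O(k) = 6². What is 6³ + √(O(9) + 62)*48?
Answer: 216 + 336*√2 ≈ 691.18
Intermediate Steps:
O(k) = 36
6³ + √(O(9) + 62)*48 = 6³ + √(36 + 62)*48 = 216 + √98*48 = 216 + (7*√2)*48 = 216 + 336*√2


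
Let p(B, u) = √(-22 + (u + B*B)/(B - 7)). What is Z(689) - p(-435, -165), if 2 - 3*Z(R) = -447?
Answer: 449/3 - 8*I*√343213/221 ≈ 149.67 - 21.207*I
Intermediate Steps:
p(B, u) = √(-22 + (u + B²)/(-7 + B))
Z(R) = 449/3 (Z(R) = ⅔ - ⅓*(-447) = ⅔ + 149 = 449/3)
Z(689) - p(-435, -165) = 449/3 - √((154 - 165 + (-435)² - 22*(-435))/(-7 - 435)) = 449/3 - √((154 - 165 + 189225 + 9570)/(-442)) = 449/3 - √(-1/442*198784) = 449/3 - √(-99392/221) = 449/3 - 8*I*√343213/221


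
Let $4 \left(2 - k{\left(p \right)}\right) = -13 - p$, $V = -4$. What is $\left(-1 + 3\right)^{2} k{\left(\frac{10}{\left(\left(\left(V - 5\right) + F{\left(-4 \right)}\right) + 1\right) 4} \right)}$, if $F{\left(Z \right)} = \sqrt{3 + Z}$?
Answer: $\frac{269}{13} - \frac{i}{26} \approx 20.692 - 0.038462 i$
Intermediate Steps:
$k{\left(p \right)} = \frac{21}{4} + \frac{p}{4}$ ($k{\left(p \right)} = 2 - \frac{-13 - p}{4} = 2 + \left(\frac{13}{4} + \frac{p}{4}\right) = \frac{21}{4} + \frac{p}{4}$)
$\left(-1 + 3\right)^{2} k{\left(\frac{10}{\left(\left(\left(V - 5\right) + F{\left(-4 \right)}\right) + 1\right) 4} \right)} = \left(-1 + 3\right)^{2} \left(\frac{21}{4} + \frac{10 \frac{1}{\left(\left(\left(-4 - 5\right) + \sqrt{3 - 4}\right) + 1\right) 4}}{4}\right) = 2^{2} \left(\frac{21}{4} + \frac{10 \frac{1}{\left(\left(-9 + \sqrt{-1}\right) + 1\right) 4}}{4}\right) = 4 \left(\frac{21}{4} + \frac{10 \frac{1}{\left(\left(-9 + i\right) + 1\right) 4}}{4}\right) = 4 \left(\frac{21}{4} + \frac{10 \frac{1}{\left(-8 + i\right) 4}}{4}\right) = 4 \left(\frac{21}{4} + \frac{10 \frac{1}{-32 + 4 i}}{4}\right) = 4 \left(\frac{21}{4} + \frac{10 \frac{-32 - 4 i}{1040}}{4}\right) = 4 \left(\frac{21}{4} + \frac{\frac{1}{104} \left(-32 - 4 i\right)}{4}\right) = 4 \left(\frac{21}{4} + \frac{-32 - 4 i}{416}\right) = 21 + \frac{-32 - 4 i}{104}$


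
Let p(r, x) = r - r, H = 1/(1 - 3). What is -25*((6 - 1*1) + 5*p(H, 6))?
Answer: -125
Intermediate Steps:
H = -½ (H = 1/(-2) = -½ ≈ -0.50000)
p(r, x) = 0
-25*((6 - 1*1) + 5*p(H, 6)) = -25*((6 - 1*1) + 5*0) = -25*((6 - 1) + 0) = -25*(5 + 0) = -25*5 = -125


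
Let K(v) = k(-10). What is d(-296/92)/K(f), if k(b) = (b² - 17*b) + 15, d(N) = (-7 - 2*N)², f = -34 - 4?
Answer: 169/150765 ≈ 0.0011209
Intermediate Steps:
f = -38
k(b) = 15 + b² - 17*b
K(v) = 285 (K(v) = 15 + (-10)² - 17*(-10) = 15 + 100 + 170 = 285)
d(-296/92)/K(f) = (7 + 2*(-296/92))²/285 = (7 + 2*(-296*1/92))²*(1/285) = (7 + 2*(-74/23))²*(1/285) = (7 - 148/23)²*(1/285) = (13/23)²*(1/285) = (169/529)*(1/285) = 169/150765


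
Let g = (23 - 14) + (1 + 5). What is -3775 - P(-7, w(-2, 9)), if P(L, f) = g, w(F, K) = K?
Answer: -3790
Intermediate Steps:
g = 15 (g = 9 + 6 = 15)
P(L, f) = 15
-3775 - P(-7, w(-2, 9)) = -3775 - 1*15 = -3775 - 15 = -3790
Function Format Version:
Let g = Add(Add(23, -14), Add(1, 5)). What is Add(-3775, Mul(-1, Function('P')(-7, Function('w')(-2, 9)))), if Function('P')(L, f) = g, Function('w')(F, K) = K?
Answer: -3790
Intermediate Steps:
g = 15 (g = Add(9, 6) = 15)
Function('P')(L, f) = 15
Add(-3775, Mul(-1, Function('P')(-7, Function('w')(-2, 9)))) = Add(-3775, Mul(-1, 15)) = Add(-3775, -15) = -3790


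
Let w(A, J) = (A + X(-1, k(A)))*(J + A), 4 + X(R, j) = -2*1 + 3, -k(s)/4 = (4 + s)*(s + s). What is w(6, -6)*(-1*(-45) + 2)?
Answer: 0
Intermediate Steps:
k(s) = -8*s*(4 + s) (k(s) = -4*(4 + s)*(s + s) = -4*(4 + s)*2*s = -8*s*(4 + s))
X(R, j) = -3 (X(R, j) = -4 + (-2*1 + 3) = -4 + (-2 + 3) = -4 + 1 = -3)
w(A, J) = (-3 + A)*(A + J) (w(A, J) = (A - 3)*(J + A) = (-3 + A)*(A + J))
w(6, -6)*(-1*(-45) + 2) = (6² - 3*6 - 3*(-6) + 6*(-6))*(-1*(-45) + 2) = (36 - 18 + 18 - 36)*(45 + 2) = 0*47 = 0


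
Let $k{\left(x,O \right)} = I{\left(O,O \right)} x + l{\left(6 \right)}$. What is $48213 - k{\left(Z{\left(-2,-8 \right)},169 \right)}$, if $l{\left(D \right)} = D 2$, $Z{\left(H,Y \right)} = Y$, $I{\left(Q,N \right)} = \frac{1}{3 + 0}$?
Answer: $\frac{144611}{3} \approx 48204.0$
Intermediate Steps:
$I{\left(Q,N \right)} = \frac{1}{3}$
$l{\left(D \right)} = 2 D$
$k{\left(x,O \right)} = 12 + \frac{x}{3}$ ($k{\left(x,O \right)} = \frac{x}{3} + 2 \cdot 6 = \frac{x}{3} + 12 = 12 + \frac{x}{3}$)
$48213 - k{\left(Z{\left(-2,-8 \right)},169 \right)} = 48213 - \left(12 + \frac{1}{3} \left(-8\right)\right) = 48213 - \left(12 - \frac{8}{3}\right) = 48213 - \frac{28}{3} = \frac{144611}{3}$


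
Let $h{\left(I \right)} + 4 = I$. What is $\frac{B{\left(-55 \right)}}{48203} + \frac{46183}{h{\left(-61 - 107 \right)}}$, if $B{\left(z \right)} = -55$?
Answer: $- \frac{51771363}{192812} \approx -268.51$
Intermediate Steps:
$h{\left(I \right)} = -4 + I$
$\frac{B{\left(-55 \right)}}{48203} + \frac{46183}{h{\left(-61 - 107 \right)}} = - \frac{55}{48203} + \frac{46183}{-4 - 168} = - \frac{55}{48203} + \frac{46183}{-172} = - \frac{55}{48203} + 46183 \left(- \frac{1}{172}\right) = - \frac{55}{48203} - \frac{46183}{172} = - \frac{51771363}{192812}$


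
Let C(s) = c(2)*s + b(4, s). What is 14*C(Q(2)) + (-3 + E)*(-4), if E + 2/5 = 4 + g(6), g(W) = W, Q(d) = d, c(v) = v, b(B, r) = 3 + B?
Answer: 638/5 ≈ 127.60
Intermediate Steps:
C(s) = 7 + 2*s (C(s) = 2*s + (3 + 4) = 2*s + 7 = 7 + 2*s)
E = 48/5 (E = -⅖ + (4 + 6) = -⅖ + 10 = 48/5 ≈ 9.6000)
14*C(Q(2)) + (-3 + E)*(-4) = 14*(7 + 2*2) + (-3 + 48/5)*(-4) = 14*(7 + 4) + (33/5)*(-4) = 14*11 - 132/5 = 154 - 132/5 = 638/5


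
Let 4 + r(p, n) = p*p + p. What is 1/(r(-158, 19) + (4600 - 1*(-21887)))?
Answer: 1/51289 ≈ 1.9497e-5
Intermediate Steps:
r(p, n) = -4 + p + p² (r(p, n) = -4 + (p*p + p) = -4 + (p² + p) = -4 + (p + p²) = -4 + p + p²)
1/(r(-158, 19) + (4600 - 1*(-21887))) = 1/((-4 - 158 + (-158)²) + (4600 - 1*(-21887))) = 1/((-4 - 158 + 24964) + (4600 + 21887)) = 1/(24802 + 26487) = 1/51289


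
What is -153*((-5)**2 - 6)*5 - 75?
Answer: -14610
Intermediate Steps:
-153*((-5)**2 - 6)*5 - 75 = -153*(25 - 6)*5 - 75 = -2907*5 - 75 = -153*95 - 75 = -14535 - 75 = -14610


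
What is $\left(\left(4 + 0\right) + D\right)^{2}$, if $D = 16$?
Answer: $400$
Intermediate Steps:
$\left(\left(4 + 0\right) + D\right)^{2} = \left(\left(4 + 0\right) + 16\right)^{2} = \left(4 + 16\right)^{2} = 20^{2} = 400$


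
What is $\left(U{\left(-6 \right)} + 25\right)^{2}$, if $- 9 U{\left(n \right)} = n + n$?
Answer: $\frac{6241}{9} \approx 693.44$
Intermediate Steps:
$U{\left(n \right)} = - \frac{2 n}{9}$ ($U{\left(n \right)} = - \frac{n + n}{9} = - \frac{2 n}{9}$)
$\left(U{\left(-6 \right)} + 25\right)^{2} = \left(\left(- \frac{2}{9}\right) \left(-6\right) + 25\right)^{2} = \left(\frac{4}{3} + 25\right)^{2} = \left(\frac{79}{3}\right)^{2} = \frac{6241}{9}$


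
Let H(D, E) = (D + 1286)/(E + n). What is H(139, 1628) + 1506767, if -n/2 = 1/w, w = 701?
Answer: 1719562675267/1141226 ≈ 1.5068e+6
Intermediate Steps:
n = -2/701 ≈ -0.0028531
H(D, E) = (1286 + D)/(-2/701 + E) (H(D, E) = (D + 1286)/(E - 2/701) = (1286 + D)/(-2/701 + E))
H(139, 1628) + 1506767 = 701*(1286 + 139)/(-2 + 701*1628) + 1506767 = 701*1425/(-2 + 1141228) + 1506767 = 701*1425/1141226 + 1506767 = 701*(1/1141226)*1425 + 1506767 = 998925/1141226 + 1506767 = 1719562675267/1141226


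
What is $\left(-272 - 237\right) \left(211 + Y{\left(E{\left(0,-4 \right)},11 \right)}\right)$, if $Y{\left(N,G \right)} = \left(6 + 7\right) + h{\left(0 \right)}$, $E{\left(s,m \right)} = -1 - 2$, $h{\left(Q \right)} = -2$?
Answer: $-112998$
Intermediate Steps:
$E{\left(s,m \right)} = -3$ ($E{\left(s,m \right)} = -1 - 2 = -3$)
$Y{\left(N,G \right)} = 11$ ($Y{\left(N,G \right)} = \left(6 + 7\right) - 2 = 13 - 2 = 11$)
$\left(-272 - 237\right) \left(211 + Y{\left(E{\left(0,-4 \right)},11 \right)}\right) = \left(-272 - 237\right) \left(211 + 11\right) = \left(-272 - 237\right) 222 = \left(-509\right) 222 = -112998$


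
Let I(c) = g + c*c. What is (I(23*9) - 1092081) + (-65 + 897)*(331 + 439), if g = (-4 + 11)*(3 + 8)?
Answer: -408515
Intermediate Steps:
g = 77 (g = 7*11 = 77)
I(c) = 77 + c**2 (I(c) = 77 + c*c = 77 + c**2)
(I(23*9) - 1092081) + (-65 + 897)*(331 + 439) = ((77 + (23*9)**2) - 1092081) + (-65 + 897)*(331 + 439) = ((77 + 207**2) - 1092081) + 832*770 = ((77 + 42849) - 1092081) + 640640 = (42926 - 1092081) + 640640 = -1049155 + 640640 = -408515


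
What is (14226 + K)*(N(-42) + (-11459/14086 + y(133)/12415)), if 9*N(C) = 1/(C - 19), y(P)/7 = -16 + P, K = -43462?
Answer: 80898293182754/3692609685 ≈ 21908.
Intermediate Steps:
y(P) = -112 + 7*P (y(P) = 7*(-16 + P) = -112 + 7*P)
N(C) = 1/(9*(-19 + C)) (N(C) = 1/(9*(C - 19)) = 1/(9*(-19 + C)))
(14226 + K)*(N(-42) + (-11459/14086 + y(133)/12415)) = (14226 - 43462)*(1/(9*(-19 - 42)) + (-11459/14086 + (-112 + 7*133)/12415)) = -29236*((1/9)/(-61) + (-11459*1/14086 + (-112 + 931)*(1/12415))) = -29236*((1/9)*(-1/61) + (-11459/14086 + 819*(1/12415))) = -29236*(-1/549 + (-11459/14086 + 63/955)) = -29236*(-1/549 - 10055927/13452130) = -29236*(-5534156053/7385219370) = 80898293182754/3692609685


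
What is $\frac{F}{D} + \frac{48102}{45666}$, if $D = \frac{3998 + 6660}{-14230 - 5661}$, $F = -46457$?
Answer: $\frac{7033229304443}{81118038} \approx 86704.0$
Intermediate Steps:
$D = - \frac{10658}{19891}$ ($D = \frac{10658}{-19891} = 10658 \left(- \frac{1}{19891}\right) = - \frac{10658}{19891} \approx -0.53582$)
$\frac{F}{D} + \frac{48102}{45666} = - \frac{46457}{- \frac{10658}{19891}} + \frac{48102}{45666} = \left(-46457\right) \left(- \frac{19891}{10658}\right) + 48102 \cdot \frac{1}{45666} = \frac{924076187}{10658} + \frac{8017}{7611} = \frac{7033229304443}{81118038}$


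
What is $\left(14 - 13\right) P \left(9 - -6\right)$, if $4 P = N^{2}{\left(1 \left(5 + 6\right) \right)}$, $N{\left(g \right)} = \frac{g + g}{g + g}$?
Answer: $\frac{15}{4} \approx 3.75$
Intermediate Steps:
$N{\left(g \right)} = 1$ ($N{\left(g \right)} = \frac{2 g}{2 g} = 2 g \frac{1}{2 g} = 1$)
$P = \frac{1}{4}$ ($P = \frac{1^{2}}{4} = \frac{1}{4} \cdot 1 = \frac{1}{4} \approx 0.25$)
$\left(14 - 13\right) P \left(9 - -6\right) = \left(14 - 13\right) \frac{1}{4} \left(9 - -6\right) = 1 \cdot \frac{1}{4} \left(9 + 6\right) = \frac{1}{4} \cdot 15 = \frac{15}{4}$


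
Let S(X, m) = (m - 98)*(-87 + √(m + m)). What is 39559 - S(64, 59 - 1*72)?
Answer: 29902 + 111*I*√26 ≈ 29902.0 + 565.99*I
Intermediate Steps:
S(X, m) = (-98 + m)*(-87 + √2*√m) (S(X, m) = (-98 + m)*(-87 + √(2*m)) = (-98 + m)*(-87 + √2*√m))
39559 - S(64, 59 - 1*72) = 39559 - (8526 - 87*(59 - 1*72) + √2*(59 - 1*72)^(3/2) - 98*√2*√(59 - 1*72)) = 39559 - (8526 - 87*(59 - 72) + √2*(59 - 72)^(3/2) - 98*√2*√(59 - 72)) = 39559 - (8526 - 87*(-13) + √2*(-13)^(3/2) - 98*√2*√(-13)) = 39559 - (8526 + 1131 + √2*(-13*I*√13) - 98*√2*I*√13) = 39559 - (8526 + 1131 - 13*I*√26 - 98*I*√26) = 39559 - (9657 - 111*I*√26) = 39559 + (-9657 + 111*I*√26) = 29902 + 111*I*√26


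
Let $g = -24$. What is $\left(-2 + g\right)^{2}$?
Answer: $676$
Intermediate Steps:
$\left(-2 + g\right)^{2} = \left(-2 - 24\right)^{2} = \left(-26\right)^{2} = 676$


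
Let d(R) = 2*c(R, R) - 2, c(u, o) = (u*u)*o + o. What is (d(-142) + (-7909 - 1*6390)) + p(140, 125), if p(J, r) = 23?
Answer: -5741138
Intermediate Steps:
c(u, o) = o + o*u² (c(u, o) = u²*o + o = o*u² + o = o + o*u²)
d(R) = -2 + 2*R*(1 + R²) (d(R) = 2*(R*(1 + R²)) - 2 = 2*R*(1 + R²) - 2 = -2 + 2*R*(1 + R²))
(d(-142) + (-7909 - 1*6390)) + p(140, 125) = ((-2 + 2*(-142) + 2*(-142)³) + (-7909 - 1*6390)) + 23 = ((-2 - 284 + 2*(-2863288)) + (-7909 - 6390)) + 23 = ((-2 - 284 - 5726576) - 14299) + 23 = (-5726862 - 14299) + 23 = -5741161 + 23 = -5741138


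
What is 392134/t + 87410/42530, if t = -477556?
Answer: 1253285547/1015522834 ≈ 1.2341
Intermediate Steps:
392134/t + 87410/42530 = 392134/(-477556) + 87410/42530 = 392134*(-1/477556) + 87410*(1/42530) = -196067/238778 + 8741/4253 = 1253285547/1015522834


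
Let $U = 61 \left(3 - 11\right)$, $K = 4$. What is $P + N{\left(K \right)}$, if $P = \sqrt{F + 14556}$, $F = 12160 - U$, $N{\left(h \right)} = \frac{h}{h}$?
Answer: $1 + 2 \sqrt{6801} \approx 165.94$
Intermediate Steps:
$N{\left(h \right)} = 1$
$U = -488$ ($U = 61 \left(-8\right) = -488$)
$F = 12648$ ($F = 12160 - -488 = 12160 + 488 = 12648$)
$P = 2 \sqrt{6801}$ ($P = \sqrt{12648 + 14556} = \sqrt{27204} = 2 \sqrt{6801} \approx 164.94$)
$P + N{\left(K \right)} = 2 \sqrt{6801} + 1 = 1 + 2 \sqrt{6801}$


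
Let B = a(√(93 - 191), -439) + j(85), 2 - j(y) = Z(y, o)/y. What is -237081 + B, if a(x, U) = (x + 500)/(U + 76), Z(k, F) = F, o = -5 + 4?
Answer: -7315114682/30855 - 7*I*√2/363 ≈ -2.3708e+5 - 0.027271*I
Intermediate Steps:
o = -1
a(x, U) = (500 + x)/(76 + U)
j(y) = 2 + 1/y (j(y) = 2 - (-1)/y = 2 + 1/y)
B = 19573/30855 - 7*I*√2/363 (B = (500 + √(93 - 191))/(76 - 439) + (2 + 1/85) = (500 + √(-98))/(-363) + (2 + 1/85) = -(500 + 7*I*√2)/363 + 171/85 = (-500/363 - 7*I*√2/363) + 171/85 = 19573/30855 - 7*I*√2/363 ≈ 0.63435 - 0.027271*I)
-237081 + B = -237081 + (19573/30855 - 7*I*√2/363) = -7315114682/30855 - 7*I*√2/363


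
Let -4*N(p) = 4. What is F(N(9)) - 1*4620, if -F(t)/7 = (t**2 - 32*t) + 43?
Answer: -5152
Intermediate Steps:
N(p) = -1 (N(p) = -1/4*4 = -1)
F(t) = -301 - 7*t**2 + 224*t (F(t) = -7*((t**2 - 32*t) + 43) = -7*(43 + t**2 - 32*t) = -301 - 7*t**2 + 224*t)
F(N(9)) - 1*4620 = (-301 - 7*(-1)**2 + 224*(-1)) - 1*4620 = (-301 - 7*1 - 224) - 4620 = (-301 - 7 - 224) - 4620 = -532 - 4620 = -5152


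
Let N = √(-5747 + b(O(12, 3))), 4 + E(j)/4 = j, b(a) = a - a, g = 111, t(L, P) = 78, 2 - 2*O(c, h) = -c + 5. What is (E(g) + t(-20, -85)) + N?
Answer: 506 + I*√5747 ≈ 506.0 + 75.809*I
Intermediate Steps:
O(c, h) = -3/2 + c/2 (O(c, h) = 1 - (-c + 5)/2 = 1 - (5 - c)/2 = 1 + (-5/2 + c/2) = -3/2 + c/2)
b(a) = 0
E(j) = -16 + 4*j
N = I*√5747 (N = √(-5747 + 0) = √(-5747) = I*√5747 ≈ 75.809*I)
(E(g) + t(-20, -85)) + N = ((-16 + 4*111) + 78) + I*√5747 = ((-16 + 444) + 78) + I*√5747 = (428 + 78) + I*√5747 = 506 + I*√5747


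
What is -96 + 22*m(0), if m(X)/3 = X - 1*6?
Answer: -492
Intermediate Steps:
m(X) = -18 + 3*X (m(X) = 3*(X - 1*6) = 3*(X - 6) = 3*(-6 + X) = -18 + 3*X)
-96 + 22*m(0) = -96 + 22*(-18 + 3*0) = -96 + 22*(-18 + 0) = -96 + 22*(-18) = -96 - 396 = -492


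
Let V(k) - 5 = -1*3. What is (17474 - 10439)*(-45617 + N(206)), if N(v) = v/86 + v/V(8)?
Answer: -13767487965/43 ≈ -3.2017e+8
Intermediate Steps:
V(k) = 2 (V(k) = 5 - 1*3 = 5 - 3 = 2)
N(v) = 22*v/43 (N(v) = v/86 + v/2 = 22*v/43)
(17474 - 10439)*(-45617 + N(206)) = (17474 - 10439)*(-45617 + (22/43)*206) = 7035*(-45617 + 4532/43) = 7035*(-1956999/43) = -13767487965/43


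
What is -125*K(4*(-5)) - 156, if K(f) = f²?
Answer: -50156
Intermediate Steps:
-125*K(4*(-5)) - 156 = -125*(4*(-5))² - 156 = -125*(-20)² - 156 = -125*400 - 156 = -50000 - 156 = -50156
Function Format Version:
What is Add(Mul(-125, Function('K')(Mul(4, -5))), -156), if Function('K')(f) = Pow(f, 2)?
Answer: -50156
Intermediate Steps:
Add(Mul(-125, Function('K')(Mul(4, -5))), -156) = Add(Mul(-125, Pow(Mul(4, -5), 2)), -156) = Add(Mul(-125, Pow(-20, 2)), -156) = Add(Mul(-125, 400), -156) = Add(-50000, -156) = -50156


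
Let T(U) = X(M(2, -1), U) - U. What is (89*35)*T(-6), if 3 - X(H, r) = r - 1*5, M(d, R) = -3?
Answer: 62300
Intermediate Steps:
X(H, r) = 8 - r (X(H, r) = 3 - (r - 1*5) = 3 - (r - 5) = 3 - (-5 + r) = 3 + (5 - r) = 8 - r)
T(U) = 8 - 2*U (T(U) = (8 - U) - U = 8 - 2*U)
(89*35)*T(-6) = (89*35)*(8 - 2*(-6)) = 3115*(8 + 12) = 3115*20 = 62300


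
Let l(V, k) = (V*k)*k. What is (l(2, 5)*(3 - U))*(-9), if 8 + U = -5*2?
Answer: -9450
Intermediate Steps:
U = -18 (U = -8 - 5*2 = -8 - 10 = -18)
l(V, k) = V*k²
(l(2, 5)*(3 - U))*(-9) = ((2*5²)*(3 - 1*(-18)))*(-9) = ((2*25)*(3 + 18))*(-9) = (50*21)*(-9) = 1050*(-9) = -9450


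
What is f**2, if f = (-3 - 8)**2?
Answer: 14641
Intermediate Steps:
f = 121 (f = (-11)**2 = 121)
f**2 = 121**2 = 14641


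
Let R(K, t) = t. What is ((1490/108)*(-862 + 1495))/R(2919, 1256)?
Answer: 157195/22608 ≈ 6.9531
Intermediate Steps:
((1490/108)*(-862 + 1495))/R(2919, 1256) = ((1490/108)*(-862 + 1495))/1256 = ((1490*(1/108))*633)*(1/1256) = ((745/54)*633)*(1/1256) = (157195/18)*(1/1256) = 157195/22608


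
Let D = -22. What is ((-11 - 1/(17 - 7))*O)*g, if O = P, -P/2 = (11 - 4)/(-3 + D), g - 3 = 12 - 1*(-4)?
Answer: -14763/125 ≈ -118.10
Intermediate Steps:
g = 19 (g = 3 + (12 - 1*(-4)) = 3 + (12 + 4) = 3 + 16 = 19)
P = 14/25 (P = -2*(11 - 4)/(-3 - 22) = -14/(-25) = -14*(-1)/25 = -2*(-7/25) = 14/25 ≈ 0.56000)
O = 14/25 ≈ 0.56000
((-11 - 1/(17 - 7))*O)*g = ((-11 - 1/(17 - 7))*(14/25))*19 = ((-11 - 1/10)*(14/25))*19 = ((-11 - 1*⅒)*(14/25))*19 = ((-11 - ⅒)*(14/25))*19 = -111/10*14/25*19 = -777/125*19 = -14763/125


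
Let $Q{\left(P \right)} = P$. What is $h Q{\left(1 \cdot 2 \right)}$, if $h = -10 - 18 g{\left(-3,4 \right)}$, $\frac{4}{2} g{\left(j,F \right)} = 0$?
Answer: $-20$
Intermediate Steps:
$g{\left(j,F \right)} = 0$ ($g{\left(j,F \right)} = \frac{1}{2} \cdot 0 = 0$)
$h = -10$ ($h = -10 - 0 = -10 + 0 = -10$)
$h Q{\left(1 \cdot 2 \right)} = - 10 \cdot 1 \cdot 2 = \left(-10\right) 2 = -20$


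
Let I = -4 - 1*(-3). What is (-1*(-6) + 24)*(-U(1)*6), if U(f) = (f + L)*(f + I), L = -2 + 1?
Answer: 0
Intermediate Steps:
L = -1
I = -1 (I = -4 + 3 = -1)
U(f) = (-1 + f)**2 (U(f) = (f - 1)*(f - 1) = (-1 + f)*(-1 + f) = (-1 + f)**2)
(-1*(-6) + 24)*(-U(1)*6) = (-1*(-6) + 24)*(-(1 + 1**2 - 2*1)*6) = (6 + 24)*(-(1 + 1 - 2)*6) = 30*(-1*0*6) = 30*(0*6) = 30*0 = 0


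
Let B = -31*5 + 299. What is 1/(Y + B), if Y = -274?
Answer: -1/130 ≈ -0.0076923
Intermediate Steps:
B = 144 (B = -155 + 299 = 144)
1/(Y + B) = 1/(-274 + 144) = 1/(-130) = -1/130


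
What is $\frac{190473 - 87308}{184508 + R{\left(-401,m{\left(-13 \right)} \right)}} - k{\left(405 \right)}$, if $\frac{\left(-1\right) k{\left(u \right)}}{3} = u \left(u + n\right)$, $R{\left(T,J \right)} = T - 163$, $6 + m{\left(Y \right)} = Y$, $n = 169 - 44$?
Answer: $\frac{118450841965}{183944} \approx 6.4395 \cdot 10^{5}$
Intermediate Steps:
$n = 125$
$m{\left(Y \right)} = -6 + Y$
$R{\left(T,J \right)} = -163 + T$ ($R{\left(T,J \right)} = T - 163 = -163 + T$)
$k{\left(u \right)} = - 3 u \left(125 + u\right)$ ($k{\left(u \right)} = - 3 u \left(u + 125\right) = - 3 u \left(125 + u\right)$)
$\frac{190473 - 87308}{184508 + R{\left(-401,m{\left(-13 \right)} \right)}} - k{\left(405 \right)} = \frac{190473 - 87308}{184508 - 564} - \left(-3\right) 405 \left(125 + 405\right) = \frac{103165}{184508 - 564} - \left(-3\right) 405 \cdot 530 = \frac{103165}{183944} - -643950 = 103165 \cdot \frac{1}{183944} + 643950 = \frac{103165}{183944} + 643950 = \frac{118450841965}{183944}$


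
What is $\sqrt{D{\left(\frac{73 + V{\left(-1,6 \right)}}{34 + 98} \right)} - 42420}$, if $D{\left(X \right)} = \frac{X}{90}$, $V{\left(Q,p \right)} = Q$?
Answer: $\frac{i \sqrt{1154884335}}{165} \approx 205.96 i$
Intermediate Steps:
$D{\left(X \right)} = \frac{X}{90}$ ($D{\left(X \right)} = X \frac{1}{90} = \frac{X}{90}$)
$\sqrt{D{\left(\frac{73 + V{\left(-1,6 \right)}}{34 + 98} \right)} - 42420} = \sqrt{\frac{\left(73 - 1\right) \frac{1}{34 + 98}}{90} - 42420} = \sqrt{\frac{72 \cdot \frac{1}{132}}{90} - 42420} = \sqrt{\frac{1}{90} \cdot \frac{6}{11} - 42420} = \sqrt{\frac{1}{165} - 42420} = \sqrt{- \frac{6999299}{165}} = \frac{i \sqrt{1154884335}}{165}$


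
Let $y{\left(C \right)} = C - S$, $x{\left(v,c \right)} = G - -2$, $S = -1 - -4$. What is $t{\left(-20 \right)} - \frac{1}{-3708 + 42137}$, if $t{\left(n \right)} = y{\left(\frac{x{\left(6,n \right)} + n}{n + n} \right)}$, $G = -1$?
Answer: $- \frac{3881369}{1537160} \approx -2.525$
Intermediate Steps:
$S = 3$ ($S = -1 + 4 = 3$)
$x{\left(v,c \right)} = 1$ ($x{\left(v,c \right)} = -1 - -2 = -1 + 2 = 1$)
$y{\left(C \right)} = -3 + C$ ($y{\left(C \right)} = C - 3 = -3 + C$)
$t{\left(n \right)} = -3 + \frac{1 + n}{2 n}$ ($t{\left(n \right)} = -3 + \frac{1 + n}{n + n} = -3 + \frac{1 + n}{2 n}$)
$t{\left(-20 \right)} - \frac{1}{-3708 + 42137} = \frac{1 - -100}{2 \left(-20\right)} - \frac{1}{-3708 + 42137} = \frac{1}{2} \left(- \frac{1}{20}\right) \left(1 + 100\right) - \frac{1}{38429} = \frac{1}{2} \left(- \frac{1}{20}\right) 101 - \frac{1}{38429} = - \frac{101}{40} - \frac{1}{38429} = - \frac{3881369}{1537160}$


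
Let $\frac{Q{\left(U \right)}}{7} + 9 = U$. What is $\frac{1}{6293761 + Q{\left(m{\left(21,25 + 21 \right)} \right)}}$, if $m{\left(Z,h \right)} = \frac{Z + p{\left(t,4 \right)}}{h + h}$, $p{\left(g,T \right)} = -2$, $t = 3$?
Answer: $\frac{92}{579020349} \approx 1.5889 \cdot 10^{-7}$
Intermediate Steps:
$m{\left(Z,h \right)} = \frac{-2 + Z}{2 h}$ ($m{\left(Z,h \right)} = \frac{Z - 2}{h + h} = \frac{-2 + Z}{2 h}$)
$Q{\left(U \right)} = -63 + 7 U$
$\frac{1}{6293761 + Q{\left(m{\left(21,25 + 21 \right)} \right)}} = \frac{1}{6293761 - \left(63 - 7 \frac{-2 + 21}{2 \left(25 + 21\right)}\right)} = \frac{1}{6293761 - \left(63 - 7 \cdot \frac{1}{2} \cdot \frac{1}{46} \cdot 19\right)} = \frac{1}{6293761 + \left(-63 + 7 \cdot \frac{19}{92}\right)} = \frac{1}{6293761 + \left(-63 + \frac{133}{92}\right)} = \frac{1}{6293761 - \frac{5663}{92}} = \frac{1}{\frac{579020349}{92}} = \frac{92}{579020349}$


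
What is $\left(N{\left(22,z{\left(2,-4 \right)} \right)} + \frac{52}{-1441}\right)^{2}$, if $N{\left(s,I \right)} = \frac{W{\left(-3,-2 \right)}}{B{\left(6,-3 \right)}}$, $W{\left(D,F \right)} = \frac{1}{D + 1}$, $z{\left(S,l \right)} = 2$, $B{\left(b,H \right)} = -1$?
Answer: $\frac{1787569}{8305924} \approx 0.21522$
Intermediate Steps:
$W{\left(D,F \right)} = \frac{1}{1 + D}$
$N{\left(s,I \right)} = \frac{1}{2}$ ($N{\left(s,I \right)} = \frac{1}{\left(1 - 3\right) \left(-1\right)} = \frac{1}{-2} \left(-1\right) = \left(- \frac{1}{2}\right) \left(-1\right) = \frac{1}{2}$)
$\left(N{\left(22,z{\left(2,-4 \right)} \right)} + \frac{52}{-1441}\right)^{2} = \left(\frac{1}{2} + \frac{52}{-1441}\right)^{2} = \left(\frac{1}{2} + 52 \left(- \frac{1}{1441}\right)\right)^{2} = \left(\frac{1}{2} - \frac{52}{1441}\right)^{2} = \left(\frac{1337}{2882}\right)^{2} = \frac{1787569}{8305924}$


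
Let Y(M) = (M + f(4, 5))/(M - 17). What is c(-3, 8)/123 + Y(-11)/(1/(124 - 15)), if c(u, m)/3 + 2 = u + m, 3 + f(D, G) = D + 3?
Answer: 4481/164 ≈ 27.323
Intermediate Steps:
f(D, G) = D (f(D, G) = -3 + (D + 3) = -3 + (3 + D) = D)
c(u, m) = -6 + 3*m + 3*u (c(u, m) = -6 + 3*(u + m) = -6 + 3*(m + u) = -6 + (3*m + 3*u) = -6 + 3*m + 3*u)
Y(M) = (4 + M)/(-17 + M) (Y(M) = (M + 4)/(M - 17) = (4 + M)/(-17 + M))
c(-3, 8)/123 + Y(-11)/(1/(124 - 15)) = (-6 + 3*8 + 3*(-3))/123 + ((4 - 11)/(-17 - 11))/(1/(124 - 15)) = (-6 + 24 - 9)*(1/123) + (-7/(-28))/(1/109) = 9*(1/123) + (-1/28*(-7))/(1/109) = 3/41 + (¼)*109 = 3/41 + 109/4 = 4481/164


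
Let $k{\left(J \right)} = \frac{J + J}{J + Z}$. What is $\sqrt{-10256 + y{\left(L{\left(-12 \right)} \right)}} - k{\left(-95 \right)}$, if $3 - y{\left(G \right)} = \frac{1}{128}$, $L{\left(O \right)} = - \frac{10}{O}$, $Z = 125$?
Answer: $\frac{19}{3} + \frac{i \sqrt{2624770}}{16} \approx 6.3333 + 101.26 i$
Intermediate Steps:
$y{\left(G \right)} = \frac{383}{128}$ ($y{\left(G \right)} = 3 - \frac{1}{128} = \frac{383}{128}$)
$k{\left(J \right)} = \frac{2 J}{125 + J}$ ($k{\left(J \right)} = \frac{J + J}{J + 125} = \frac{2 J}{125 + J}$)
$\sqrt{-10256 + y{\left(L{\left(-12 \right)} \right)}} - k{\left(-95 \right)} = \sqrt{-10256 + \frac{383}{128}} - 2 \left(-95\right) \frac{1}{125 - 95} = \sqrt{- \frac{1312385}{128}} - 2 \left(-95\right) \frac{1}{30} = \frac{i \sqrt{2624770}}{16} - 2 \left(-95\right) \frac{1}{30} = \frac{i \sqrt{2624770}}{16} - - \frac{19}{3} = \frac{i \sqrt{2624770}}{16} + \frac{19}{3} = \frac{19}{3} + \frac{i \sqrt{2624770}}{16}$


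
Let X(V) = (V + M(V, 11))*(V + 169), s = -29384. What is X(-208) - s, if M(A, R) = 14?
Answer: 36950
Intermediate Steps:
X(V) = (14 + V)*(169 + V) (X(V) = (V + 14)*(V + 169) = (14 + V)*(169 + V))
X(-208) - s = (2366 + (-208)² + 183*(-208)) - 1*(-29384) = (2366 + 43264 - 38064) + 29384 = 7566 + 29384 = 36950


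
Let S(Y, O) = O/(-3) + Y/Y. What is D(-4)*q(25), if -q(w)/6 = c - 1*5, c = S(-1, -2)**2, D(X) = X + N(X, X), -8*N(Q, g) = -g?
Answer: -60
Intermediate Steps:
N(Q, g) = g/8 (N(Q, g) = -(-1)*g/8 = g/8)
S(Y, O) = 1 - O/3 (S(Y, O) = O*(-1/3) + 1 = -O/3 + 1 = 1 - O/3)
D(X) = 9*X/8 (D(X) = X + X/8 = 9*X/8)
c = 25/9 (c = (1 - 1/3*(-2))**2 = (1 + 2/3)**2 = (5/3)**2 = 25/9 ≈ 2.7778)
q(w) = 40/3 (q(w) = -6*(25/9 - 1*5) = -6*(25/9 - 5) = -6*(-20/9) = 40/3)
D(-4)*q(25) = ((9/8)*(-4))*(40/3) = -9/2*40/3 = -60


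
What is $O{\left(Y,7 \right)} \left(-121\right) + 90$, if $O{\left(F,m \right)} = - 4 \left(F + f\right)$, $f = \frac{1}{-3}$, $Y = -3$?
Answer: $- \frac{4570}{3} \approx -1523.3$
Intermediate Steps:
$f = - \frac{1}{3} \approx -0.33333$
$O{\left(F,m \right)} = \frac{4}{3} - 4 F$ ($O{\left(F,m \right)} = - 4 \left(F - \frac{1}{3}\right) = - 4 \left(- \frac{1}{3} + F\right) = \frac{4}{3} - 4 F$)
$O{\left(Y,7 \right)} \left(-121\right) + 90 = \left(\frac{4}{3} - -12\right) \left(-121\right) + 90 = \left(\frac{4}{3} + 12\right) \left(-121\right) + 90 = \frac{40}{3} \left(-121\right) + 90 = - \frac{4840}{3} + 90 = - \frac{4570}{3}$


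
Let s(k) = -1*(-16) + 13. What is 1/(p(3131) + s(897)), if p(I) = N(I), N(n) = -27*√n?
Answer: -29/2281658 - 27*√3131/2281658 ≈ -0.00067486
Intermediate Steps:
s(k) = 29 (s(k) = 16 + 13 = 29)
p(I) = -27*√I
1/(p(3131) + s(897)) = 1/(-27*√3131 + 29) = 1/(29 - 27*√3131)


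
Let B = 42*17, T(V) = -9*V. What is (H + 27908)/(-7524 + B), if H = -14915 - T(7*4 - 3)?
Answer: -2203/1135 ≈ -1.9410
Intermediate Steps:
H = -14690 (H = -14915 - (-9)*(7*4 - 3) = -14915 - (-9)*(28 - 3) = -14915 - (-9)*25 = -14915 - 1*(-225) = -14915 + 225 = -14690)
B = 714
(H + 27908)/(-7524 + B) = (-14690 + 27908)/(-7524 + 714) = 13218/(-6810) = 13218*(-1/6810) = -2203/1135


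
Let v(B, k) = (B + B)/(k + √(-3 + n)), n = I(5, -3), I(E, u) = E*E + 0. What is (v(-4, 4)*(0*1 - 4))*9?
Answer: -192 + 48*√22 ≈ 33.140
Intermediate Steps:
I(E, u) = E² (I(E, u) = E² + 0 = E²)
n = 25 (n = 5² = 25)
v(B, k) = 2*B/(k + √22) (v(B, k) = (B + B)/(k + √(-3 + 25)) = (2*B)/(k + √22) = 2*B/(k + √22))
(v(-4, 4)*(0*1 - 4))*9 = ((2*(-4)/(4 + √22))*(0*1 - 4))*9 = ((-8/(4 + √22))*(0 - 4))*9 = (-8/(4 + √22)*(-4))*9 = (32/(4 + √22))*9 = 288/(4 + √22)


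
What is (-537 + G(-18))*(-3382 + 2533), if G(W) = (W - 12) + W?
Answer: 496665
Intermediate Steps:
G(W) = -12 + 2*W (G(W) = (-12 + W) + W = -12 + 2*W)
(-537 + G(-18))*(-3382 + 2533) = (-537 + (-12 + 2*(-18)))*(-3382 + 2533) = (-537 + (-12 - 36))*(-849) = (-537 - 48)*(-849) = -585*(-849) = 496665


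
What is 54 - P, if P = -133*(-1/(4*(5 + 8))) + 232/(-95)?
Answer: 266189/4940 ≈ 53.884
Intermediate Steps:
P = 571/4940 (P = -133/(13*(-4)) + 232*(-1/95) = -133/(-52) - 232/95 = -133*(-1/52) - 232/95 = 133/52 - 232/95 = 571/4940 ≈ 0.11559)
54 - P = 54 - 1*571/4940 = 54 - 571/4940 = 266189/4940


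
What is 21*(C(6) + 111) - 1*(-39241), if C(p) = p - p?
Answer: 41572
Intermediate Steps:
C(p) = 0
21*(C(6) + 111) - 1*(-39241) = 21*(0 + 111) - 1*(-39241) = 21*111 + 39241 = 2331 + 39241 = 41572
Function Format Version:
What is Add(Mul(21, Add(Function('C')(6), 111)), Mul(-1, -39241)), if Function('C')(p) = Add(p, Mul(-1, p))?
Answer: 41572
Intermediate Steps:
Function('C')(p) = 0
Add(Mul(21, Add(Function('C')(6), 111)), Mul(-1, -39241)) = Add(Mul(21, Add(0, 111)), Mul(-1, -39241)) = Add(Mul(21, 111), 39241) = Add(2331, 39241) = 41572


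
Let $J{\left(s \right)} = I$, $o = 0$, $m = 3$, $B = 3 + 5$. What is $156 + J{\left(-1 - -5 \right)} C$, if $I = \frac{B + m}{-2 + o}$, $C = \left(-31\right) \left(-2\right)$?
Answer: $-185$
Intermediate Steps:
$B = 8$
$C = 62$
$I = - \frac{11}{2}$ ($I = \frac{8 + 3}{-2 + 0} = \frac{11}{-2} = 11 \left(- \frac{1}{2}\right) = - \frac{11}{2} \approx -5.5$)
$J{\left(s \right)} = - \frac{11}{2}$
$156 + J{\left(-1 - -5 \right)} C = 156 - 341 = -185$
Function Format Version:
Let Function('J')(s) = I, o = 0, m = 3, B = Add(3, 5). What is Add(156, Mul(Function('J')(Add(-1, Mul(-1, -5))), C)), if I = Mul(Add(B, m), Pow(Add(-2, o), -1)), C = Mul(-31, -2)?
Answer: -185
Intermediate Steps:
B = 8
C = 62
I = Rational(-11, 2) (I = Mul(Add(8, 3), Pow(Add(-2, 0), -1)) = Mul(11, Pow(-2, -1)) = Mul(11, Rational(-1, 2)) = Rational(-11, 2) ≈ -5.5000)
Function('J')(s) = Rational(-11, 2)
Add(156, Mul(Function('J')(Add(-1, Mul(-1, -5))), C)) = Add(156, Mul(Rational(-11, 2), 62)) = Add(156, -341) = -185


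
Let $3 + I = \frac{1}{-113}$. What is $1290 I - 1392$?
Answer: $- \frac{595896}{113} \approx -5273.4$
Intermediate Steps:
$I = - \frac{340}{113}$ ($I = -3 + \frac{1}{-113} = -3 - \frac{1}{113} = - \frac{340}{113} \approx -3.0089$)
$1290 I - 1392 = 1290 \left(- \frac{340}{113}\right) - 1392 = - \frac{438600}{113} - 1392 = - \frac{595896}{113}$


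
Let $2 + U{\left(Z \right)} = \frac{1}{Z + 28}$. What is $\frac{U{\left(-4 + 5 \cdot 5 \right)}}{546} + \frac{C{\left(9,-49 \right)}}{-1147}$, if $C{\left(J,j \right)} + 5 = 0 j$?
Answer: $\frac{22511}{30686838} \approx 0.00073357$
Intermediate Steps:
$C{\left(J,j \right)} = -5$ ($C{\left(J,j \right)} = -5 + 0 j = -5 + 0 = -5$)
$U{\left(Z \right)} = -2 + \frac{1}{28 + Z}$ ($U{\left(Z \right)} = -2 + \frac{1}{Z + 28} = -2 + \frac{1}{28 + Z}$)
$\frac{U{\left(-4 + 5 \cdot 5 \right)}}{546} + \frac{C{\left(9,-49 \right)}}{-1147} = \frac{\frac{1}{28 + \left(-4 + 5 \cdot 5\right)} \left(-55 - 2 \left(-4 + 5 \cdot 5\right)\right)}{546} - \frac{5}{-1147} = \frac{-55 - 2 \left(-4 + 25\right)}{28 + \left(-4 + 25\right)} \frac{1}{546} - - \frac{5}{1147} = \frac{-55 - 42}{28 + 21} \cdot \frac{1}{546} + \frac{5}{1147} = \frac{-55 - 42}{49} \cdot \frac{1}{546} + \frac{5}{1147} = \frac{1}{49} \left(-97\right) \frac{1}{546} + \frac{5}{1147} = \left(- \frac{97}{49}\right) \frac{1}{546} + \frac{5}{1147} = - \frac{97}{26754} + \frac{5}{1147} = \frac{22511}{30686838}$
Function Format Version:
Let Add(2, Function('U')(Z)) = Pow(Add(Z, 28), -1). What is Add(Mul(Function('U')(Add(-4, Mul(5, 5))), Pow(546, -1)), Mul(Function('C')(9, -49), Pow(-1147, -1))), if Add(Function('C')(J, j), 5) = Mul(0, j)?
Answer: Rational(22511, 30686838) ≈ 0.00073357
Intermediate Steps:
Function('C')(J, j) = -5 (Function('C')(J, j) = Add(-5, Mul(0, j)) = Add(-5, 0) = -5)
Function('U')(Z) = Add(-2, Pow(Add(28, Z), -1)) (Function('U')(Z) = Add(-2, Pow(Add(Z, 28), -1)) = Add(-2, Pow(Add(28, Z), -1)))
Add(Mul(Function('U')(Add(-4, Mul(5, 5))), Pow(546, -1)), Mul(Function('C')(9, -49), Pow(-1147, -1))) = Add(Mul(Mul(Pow(Add(28, Add(-4, Mul(5, 5))), -1), Add(-55, Mul(-2, Add(-4, Mul(5, 5))))), Pow(546, -1)), Mul(-5, Pow(-1147, -1))) = Add(Mul(Mul(Pow(Add(28, Add(-4, 25)), -1), Add(-55, Mul(-2, Add(-4, 25)))), Rational(1, 546)), Mul(-5, Rational(-1, 1147))) = Add(Mul(Mul(Pow(Add(28, 21), -1), Add(-55, Mul(-2, 21))), Rational(1, 546)), Rational(5, 1147)) = Add(Mul(Mul(Pow(49, -1), Add(-55, -42)), Rational(1, 546)), Rational(5, 1147)) = Add(Mul(Mul(Rational(1, 49), -97), Rational(1, 546)), Rational(5, 1147)) = Add(Mul(Rational(-97, 49), Rational(1, 546)), Rational(5, 1147)) = Add(Rational(-97, 26754), Rational(5, 1147)) = Rational(22511, 30686838)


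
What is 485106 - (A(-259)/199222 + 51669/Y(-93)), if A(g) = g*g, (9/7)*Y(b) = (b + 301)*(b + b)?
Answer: 4362126406678613/8992084192 ≈ 4.8511e+5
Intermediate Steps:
Y(b) = 14*b*(301 + b)/9 (Y(b) = 7*((b + 301)*(b + b))/9 = 7*((301 + b)*(2*b))/9 = 7*(2*b*(301 + b))/9 = 14*b*(301 + b)/9)
A(g) = g²
485106 - (A(-259)/199222 + 51669/Y(-93)) = 485106 - ((-259)²/199222 + 51669/(((14/9)*(-93)*(301 - 93)))) = 485106 - (67081*(1/199222) + 51669/(((14/9)*(-93)*208))) = 485106 - (67081/199222 + 51669/(-90272/3)) = 485106 - (67081/199222 + 51669*(-3/90272)) = 485106 - (67081/199222 - 155007/90272) = 485106 - 1*(-12412634261/8992084192) = 485106 + 12412634261/8992084192 = 4362126406678613/8992084192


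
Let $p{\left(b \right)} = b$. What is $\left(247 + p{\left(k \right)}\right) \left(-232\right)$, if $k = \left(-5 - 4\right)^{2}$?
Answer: $-76096$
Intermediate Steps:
$k = 81$ ($k = \left(-9\right)^{2} = 81$)
$\left(247 + p{\left(k \right)}\right) \left(-232\right) = \left(247 + 81\right) \left(-232\right) = 328 \left(-232\right) = -76096$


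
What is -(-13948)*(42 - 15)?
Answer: 376596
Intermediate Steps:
-(-13948)*(42 - 15) = -(-13948)*27 = -634*(-594) = 376596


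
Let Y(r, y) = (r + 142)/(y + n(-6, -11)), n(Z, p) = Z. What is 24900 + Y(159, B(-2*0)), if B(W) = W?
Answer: 149099/6 ≈ 24850.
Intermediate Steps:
Y(r, y) = (142 + r)/(-6 + y) (Y(r, y) = (r + 142)/(y - 6) = (142 + r)/(-6 + y))
24900 + Y(159, B(-2*0)) = 24900 + (142 + 159)/(-6 - 2*0) = 24900 + 301/(-6 + 0) = 24900 + 301/(-6) = 24900 - 1/6*301 = 24900 - 301/6 = 149099/6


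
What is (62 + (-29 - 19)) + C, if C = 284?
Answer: 298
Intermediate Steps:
(62 + (-29 - 19)) + C = (62 + (-29 - 19)) + 284 = (62 - 48) + 284 = 14 + 284 = 298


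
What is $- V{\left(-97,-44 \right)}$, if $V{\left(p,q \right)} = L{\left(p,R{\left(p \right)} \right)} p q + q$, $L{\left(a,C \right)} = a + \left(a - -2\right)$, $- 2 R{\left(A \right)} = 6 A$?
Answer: $819500$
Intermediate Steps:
$R{\left(A \right)} = - 3 A$ ($R{\left(A \right)} = - \frac{6 A}{2} = - 3 A$)
$L{\left(a,C \right)} = 2 + 2 a$ ($L{\left(a,C \right)} = a + \left(a + 2\right) = a + \left(2 + a\right) = 2 + 2 a$)
$V{\left(p,q \right)} = q + p q \left(2 + 2 p\right)$ ($V{\left(p,q \right)} = \left(2 + 2 p\right) p q + q = p \left(2 + 2 p\right) q + q = p q \left(2 + 2 p\right) + q = q + p q \left(2 + 2 p\right)$)
$- V{\left(-97,-44 \right)} = - \left(-44\right) \left(1 + 2 \left(-97\right) \left(1 - 97\right)\right) = - \left(-44\right) \left(1 + 2 \left(-97\right) \left(-96\right)\right) = - \left(-44\right) \left(1 + 18624\right) = - \left(-44\right) 18625 = \left(-1\right) \left(-819500\right) = 819500$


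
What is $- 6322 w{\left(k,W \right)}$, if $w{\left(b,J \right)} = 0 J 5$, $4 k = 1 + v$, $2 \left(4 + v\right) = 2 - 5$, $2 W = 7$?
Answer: $0$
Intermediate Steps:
$W = \frac{7}{2}$ ($W = \frac{1}{2} \cdot 7 = \frac{7}{2} \approx 3.5$)
$v = - \frac{11}{2}$ ($v = -4 + \frac{2 - 5}{2} = -4 + \frac{1}{2} \left(-3\right) = -4 - \frac{3}{2} = - \frac{11}{2} \approx -5.5$)
$k = - \frac{9}{8}$ ($k = \frac{1 - \frac{11}{2}}{4} = \frac{1}{4} \left(- \frac{9}{2}\right) = - \frac{9}{8} \approx -1.125$)
$w{\left(b,J \right)} = 0$ ($w{\left(b,J \right)} = 0 \cdot 5 = 0$)
$- 6322 w{\left(k,W \right)} = \left(-6322\right) 0 = 0$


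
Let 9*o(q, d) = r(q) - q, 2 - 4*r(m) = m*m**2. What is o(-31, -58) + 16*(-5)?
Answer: 27037/36 ≈ 751.03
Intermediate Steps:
r(m) = 1/2 - m**3/4 (r(m) = 1/2 - m*m**2/4 = 1/2 - m**3/4)
o(q, d) = 1/18 - q/9 - q**3/36 (o(q, d) = ((1/2 - q**3/4) - q)/9 = (1/2 - q - q**3/4)/9 = 1/18 - q/9 - q**3/36)
o(-31, -58) + 16*(-5) = (1/18 - 1/9*(-31) - 1/36*(-31)**3) + 16*(-5) = (1/18 + 31/9 - 1/36*(-29791)) - 80 = (1/18 + 31/9 + 29791/36) - 80 = 29917/36 - 80 = 27037/36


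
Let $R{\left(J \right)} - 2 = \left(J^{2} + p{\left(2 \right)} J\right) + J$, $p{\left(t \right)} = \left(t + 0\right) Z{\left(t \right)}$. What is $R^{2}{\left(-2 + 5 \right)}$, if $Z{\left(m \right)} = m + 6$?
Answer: $3844$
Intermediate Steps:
$Z{\left(m \right)} = 6 + m$
$p{\left(t \right)} = t \left(6 + t\right)$ ($p{\left(t \right)} = \left(t + 0\right) \left(6 + t\right) = t \left(6 + t\right)$)
$R{\left(J \right)} = 2 + J^{2} + 17 J$ ($R{\left(J \right)} = 2 + \left(\left(J^{2} + 2 \left(6 + 2\right) J\right) + J\right) = 2 + \left(\left(J^{2} + 2 \cdot 8 J\right) + J\right) = 2 + \left(\left(J^{2} + 16 J\right) + J\right) = 2 + \left(J^{2} + 17 J\right) = 2 + J^{2} + 17 J$)
$R^{2}{\left(-2 + 5 \right)} = \left(2 + \left(-2 + 5\right)^{2} + 17 \left(-2 + 5\right)\right)^{2} = \left(2 + 3^{2} + 17 \cdot 3\right)^{2} = \left(2 + 9 + 51\right)^{2} = 62^{2} = 3844$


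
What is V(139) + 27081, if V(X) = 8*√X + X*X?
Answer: 46402 + 8*√139 ≈ 46496.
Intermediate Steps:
V(X) = X² + 8*√X (V(X) = 8*√X + X² = X² + 8*√X)
V(139) + 27081 = (139² + 8*√139) + 27081 = (19321 + 8*√139) + 27081 = 46402 + 8*√139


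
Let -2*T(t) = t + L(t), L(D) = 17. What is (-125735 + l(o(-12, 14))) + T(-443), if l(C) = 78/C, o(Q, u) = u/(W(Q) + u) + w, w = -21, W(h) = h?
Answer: -878693/7 ≈ -1.2553e+5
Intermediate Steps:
o(Q, u) = -21 + u/(Q + u) (o(Q, u) = u/(Q + u) - 21 = -21 + u/(Q + u))
T(t) = -17/2 - t/2 (T(t) = -(t + 17)/2 = -(17 + t)/2 = -17/2 - t/2)
(-125735 + l(o(-12, 14))) + T(-443) = (-125735 + 78/(((-21*(-12) - 20*14)/(-12 + 14)))) + (-17/2 - 1/2*(-443)) = (-125735 + 78/(((252 - 280)/2))) + (-17/2 + 443/2) = (-125735 + 78/(((1/2)*(-28)))) + 213 = (-125735 + 78/(-14)) + 213 = (-125735 + 78*(-1/14)) + 213 = (-125735 - 39/7) + 213 = -880184/7 + 213 = -878693/7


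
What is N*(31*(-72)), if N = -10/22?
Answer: 11160/11 ≈ 1014.5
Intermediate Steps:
N = -5/11 (N = -10*1/22 = -5/11 ≈ -0.45455)
N*(31*(-72)) = -155*(-72)/11 = -5/11*(-2232) = 11160/11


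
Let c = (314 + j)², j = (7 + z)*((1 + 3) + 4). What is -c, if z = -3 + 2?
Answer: -131044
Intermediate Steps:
z = -1
j = 48 (j = (7 - 1)*((1 + 3) + 4) = 6*(4 + 4) = 6*8 = 48)
c = 131044 (c = (314 + 48)² = 362² = 131044)
-c = -1*131044 = -131044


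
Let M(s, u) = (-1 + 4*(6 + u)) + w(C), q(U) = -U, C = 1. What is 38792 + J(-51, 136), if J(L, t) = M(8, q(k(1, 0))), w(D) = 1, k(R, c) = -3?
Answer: 38828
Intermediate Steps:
M(s, u) = 24 + 4*u (M(s, u) = (-1 + 4*(6 + u)) + 1 = (-1 + (24 + 4*u)) + 1 = (23 + 4*u) + 1 = 24 + 4*u)
J(L, t) = 36 (J(L, t) = 24 + 4*(-1*(-3)) = 24 + 4*3 = 24 + 12 = 36)
38792 + J(-51, 136) = 38792 + 36 = 38828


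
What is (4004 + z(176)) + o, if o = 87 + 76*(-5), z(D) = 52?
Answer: 3763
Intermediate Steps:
o = -293 (o = 87 - 380 = -293)
(4004 + z(176)) + o = (4004 + 52) - 293 = 4056 - 293 = 3763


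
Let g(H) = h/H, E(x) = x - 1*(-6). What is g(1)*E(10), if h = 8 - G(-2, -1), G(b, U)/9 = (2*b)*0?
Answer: 128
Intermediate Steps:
E(x) = 6 + x (E(x) = x + 6 = 6 + x)
G(b, U) = 0 (G(b, U) = 9*((2*b)*0) = 9*0 = 0)
h = 8 (h = 8 - 1*0 = 8 + 0 = 8)
g(H) = 8/H
g(1)*E(10) = (8/1)*(6 + 10) = (8*1)*16 = 8*16 = 128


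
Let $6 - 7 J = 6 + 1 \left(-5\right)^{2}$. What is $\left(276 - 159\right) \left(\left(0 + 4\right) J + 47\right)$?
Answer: $\frac{26793}{7} \approx 3827.6$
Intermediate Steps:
$J = - \frac{25}{7}$ ($J = \frac{6}{7} - \frac{6 + 1 \left(-5\right)^{2}}{7} = \frac{6}{7} - \frac{6 + 1 \cdot 25}{7} = \frac{6}{7} - \frac{6 + 25}{7} = \frac{6}{7} - \frac{31}{7} = - \frac{25}{7} \approx -3.5714$)
$\left(276 - 159\right) \left(\left(0 + 4\right) J + 47\right) = \left(276 - 159\right) \left(\left(0 + 4\right) \left(- \frac{25}{7}\right) + 47\right) = 117 \left(4 \left(- \frac{25}{7}\right) + 47\right) = 117 \left(- \frac{100}{7} + 47\right) = 117 \cdot \frac{229}{7} = \frac{26793}{7}$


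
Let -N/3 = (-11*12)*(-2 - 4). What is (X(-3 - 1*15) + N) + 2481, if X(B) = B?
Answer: 87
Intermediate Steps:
N = -2376 (N = -3*(-11*12)*(-2 - 4) = -(-396)*(-6) = -3*792 = -2376)
(X(-3 - 1*15) + N) + 2481 = ((-3 - 1*15) - 2376) + 2481 = ((-3 - 15) - 2376) + 2481 = (-18 - 2376) + 2481 = -2394 + 2481 = 87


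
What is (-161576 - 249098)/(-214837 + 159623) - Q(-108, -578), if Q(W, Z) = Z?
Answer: 16162183/27607 ≈ 585.44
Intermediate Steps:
(-161576 - 249098)/(-214837 + 159623) - Q(-108, -578) = (-161576 - 249098)/(-214837 + 159623) - 1*(-578) = -410674/(-55214) + 578 = -410674*(-1/55214) + 578 = 205337/27607 + 578 = 16162183/27607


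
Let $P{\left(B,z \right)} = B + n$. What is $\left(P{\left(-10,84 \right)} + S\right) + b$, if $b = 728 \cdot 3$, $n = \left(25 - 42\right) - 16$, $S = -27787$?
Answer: $-25646$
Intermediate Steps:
$n = -33$ ($n = -17 - 16 = -33$)
$P{\left(B,z \right)} = -33 + B$ ($P{\left(B,z \right)} = B - 33 = -33 + B$)
$b = 2184$
$\left(P{\left(-10,84 \right)} + S\right) + b = \left(\left(-33 - 10\right) - 27787\right) + 2184 = \left(-43 - 27787\right) + 2184 = -27830 + 2184 = -25646$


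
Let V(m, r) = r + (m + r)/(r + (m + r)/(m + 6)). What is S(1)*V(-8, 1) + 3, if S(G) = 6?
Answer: -⅓ ≈ -0.33333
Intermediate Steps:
V(m, r) = r + (m + r)/(r + (m + r)/(6 + m))
S(1)*V(-8, 1) + 3 = 6*(((-8)² + 6*(-8) + 6*1 + 7*1² - 8*1² + 2*(-8)*1)/(-8 + 7*1 - 8*1)) + 3 = 6*((64 - 48 + 6 + 7*1 - 8*1 - 16)/(-8 + 7 - 8)) + 3 = 6*((64 - 48 + 6 + 7 - 8 - 16)/(-9)) + 3 = 6*(-⅑*5) + 3 = 6*(-5/9) + 3 = -10/3 + 3 = -⅓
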